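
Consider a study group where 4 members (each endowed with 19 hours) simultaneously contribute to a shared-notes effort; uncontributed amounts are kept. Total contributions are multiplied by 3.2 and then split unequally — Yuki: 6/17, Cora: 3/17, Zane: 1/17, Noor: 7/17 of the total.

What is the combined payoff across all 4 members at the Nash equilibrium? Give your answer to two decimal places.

159.60 hours

Each unit j contributes comes back to j as 3.2 × (j's share), so j prefers to contribute only if that share exceeds 1/3.2 = 0.3125; otherwise keeping the unit dominates.
Yuki and Noor clear that bar, contributing 19 each; the remaining 2 contribute 0. Total contributed: 38.
The shared-notes effort pays out 3.2 × 38 = 121.60 in total (split across the unequal shares, but the aggregate is all that matters for the group sum).
The 2 free-riders keep 19 each, adding 38. Group total = 38 + 121.60 = 159.60.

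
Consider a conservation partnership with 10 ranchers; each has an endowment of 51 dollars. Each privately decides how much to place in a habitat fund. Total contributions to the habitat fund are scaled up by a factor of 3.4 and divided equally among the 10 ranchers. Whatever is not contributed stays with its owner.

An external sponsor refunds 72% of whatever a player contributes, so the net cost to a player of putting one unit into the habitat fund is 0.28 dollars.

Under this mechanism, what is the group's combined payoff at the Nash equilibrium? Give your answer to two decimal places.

2101.20 dollars

The effective private return per unit is now (3.4/10) / 0.28 = 1.2143 > 1, so every player's dominant strategy flips to full contribution.
At the Nash equilibrium everyone contributes 51. Group total payoff = 10 × (51 × 0.72 + 3.4 × 51) = 2101.20.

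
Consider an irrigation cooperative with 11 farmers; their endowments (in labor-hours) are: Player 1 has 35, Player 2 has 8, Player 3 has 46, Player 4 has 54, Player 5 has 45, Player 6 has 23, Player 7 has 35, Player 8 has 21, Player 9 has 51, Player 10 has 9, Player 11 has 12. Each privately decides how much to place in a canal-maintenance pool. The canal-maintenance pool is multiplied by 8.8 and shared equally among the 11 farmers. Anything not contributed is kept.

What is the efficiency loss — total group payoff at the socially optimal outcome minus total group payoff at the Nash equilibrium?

2644.20 labor-hours

The private return per contributed unit is 8.8/11 = 0.8000 < 1 for every player regardless of endowment, so the Nash equilibrium is zero contribution and the group total is Σ E_j = 35 + 8 + 46 + 54 + 45 + 23 + 35 + 21 + 51 + 9 + 12 = 339.
Each contributed unit returns 8.800 to the group, so the social optimum is full contribution by everyone: group total = 8.800 × 339 = 2983.20.
Efficiency loss = (8.800 − 1) × 339 = 2644.20.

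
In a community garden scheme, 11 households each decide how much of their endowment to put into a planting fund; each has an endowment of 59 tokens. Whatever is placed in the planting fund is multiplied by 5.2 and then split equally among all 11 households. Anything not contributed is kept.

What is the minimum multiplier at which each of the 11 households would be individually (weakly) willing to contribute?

A contributed unit returns (multiplier)/11 to its contributor.
This reaches 1 exactly when the multiplier is 11.

11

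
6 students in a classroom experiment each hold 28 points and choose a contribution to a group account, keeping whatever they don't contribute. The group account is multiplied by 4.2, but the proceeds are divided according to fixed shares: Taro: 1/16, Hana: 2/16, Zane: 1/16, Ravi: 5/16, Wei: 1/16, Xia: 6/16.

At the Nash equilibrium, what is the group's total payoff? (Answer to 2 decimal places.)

347.20 points

For player j, contributing a unit is worthwhile iff 4.2 × (j's share) ≥ 1, i.e. iff j's share is at least 0.2381.
Ravi and Xia clear that bar, contributing 28 each; the remaining 4 contribute 0. Total contributed: 56.
The group account pays out 4.2 × 56 = 235.20 in total (split across the unequal shares, but the aggregate is all that matters for the group sum).
The 4 free-riders keep 28 each, adding 112. Group total = 112 + 235.20 = 347.20.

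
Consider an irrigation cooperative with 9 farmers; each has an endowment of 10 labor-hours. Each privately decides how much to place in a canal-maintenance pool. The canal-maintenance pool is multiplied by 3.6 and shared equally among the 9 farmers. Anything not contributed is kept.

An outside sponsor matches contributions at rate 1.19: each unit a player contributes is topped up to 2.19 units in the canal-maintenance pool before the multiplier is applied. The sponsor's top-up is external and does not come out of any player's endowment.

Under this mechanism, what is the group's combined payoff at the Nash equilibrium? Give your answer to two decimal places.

90.00 labor-hours

The effective private return is 3.6 × 2.19 / 9 = 0.8760, which is still under 1, so the mechanism doesn't change anyone's dominant strategy: zero contribution.
At the Nash equilibrium no one contributes; group total payoff = 9 × 10 = 90.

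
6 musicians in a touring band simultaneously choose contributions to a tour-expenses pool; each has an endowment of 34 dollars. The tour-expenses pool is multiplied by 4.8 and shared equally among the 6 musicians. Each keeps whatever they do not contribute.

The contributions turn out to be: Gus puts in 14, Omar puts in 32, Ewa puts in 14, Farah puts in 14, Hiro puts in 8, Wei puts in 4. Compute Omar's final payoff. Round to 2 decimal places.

70.80 dollars

Total contributed: 14 + 32 + 14 + 14 + 8 + 4 = 86.
Each receives 4.8 × 86 / 6 = 68.80 from the tour-expenses pool.
Omar keeps 34 − 32 = 2, so Omar's payoff is 2 + 68.80 = 70.80.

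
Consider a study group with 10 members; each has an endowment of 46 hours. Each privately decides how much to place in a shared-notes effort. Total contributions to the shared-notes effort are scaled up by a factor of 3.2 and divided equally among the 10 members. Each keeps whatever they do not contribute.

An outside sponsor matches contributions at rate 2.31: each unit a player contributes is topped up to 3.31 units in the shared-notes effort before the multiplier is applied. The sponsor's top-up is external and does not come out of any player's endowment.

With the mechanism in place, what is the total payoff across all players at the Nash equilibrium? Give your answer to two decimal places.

The effective private return per unit is now 3.2 × 3.31 / 10 = 1.0592 > 1, so every player's dominant strategy flips to full contribution.
At the Nash equilibrium everyone contributes 46. Group total payoff = 3.2 × 3.31 × 460 = 4872.32.

4872.32 hours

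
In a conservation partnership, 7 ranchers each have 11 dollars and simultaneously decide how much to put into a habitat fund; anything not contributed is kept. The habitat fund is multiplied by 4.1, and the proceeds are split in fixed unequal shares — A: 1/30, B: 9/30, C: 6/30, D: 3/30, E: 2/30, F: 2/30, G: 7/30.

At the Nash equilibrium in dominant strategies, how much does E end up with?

14.01 dollars

Each unit j contributes comes back to j as 4.1 × (j's share), so j prefers to contribute only if that share exceeds 1/4.1 = 0.2439; otherwise keeping the unit dominates.
B alone (share 9/30) is above the threshold, contributing 11; the remaining 6 contribute 0. Total contributed: 11.
E keeps 11 and receives 4.1 × 11 × 2/30 = 3.01 from the habitat fund, for a payoff of 14.01.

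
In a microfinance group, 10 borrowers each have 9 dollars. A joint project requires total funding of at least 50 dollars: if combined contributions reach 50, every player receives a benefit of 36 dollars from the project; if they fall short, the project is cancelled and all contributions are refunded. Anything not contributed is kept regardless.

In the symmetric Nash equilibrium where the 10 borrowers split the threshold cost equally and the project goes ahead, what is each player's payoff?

40 dollars

Equal share of the threshold: 50/10 = 5.
At this profile no one gains by cutting their contribution: any cut drops the total below 50, the project is cancelled, contributions are refunded, and the deviator ends with 9, which is less than 9 − 5 + 36 = 40. Contributing more than 5 just wastes the excess. So contributing exactly 5 is a best response.
Each player's payoff: 9 − 5 + 36 = 40.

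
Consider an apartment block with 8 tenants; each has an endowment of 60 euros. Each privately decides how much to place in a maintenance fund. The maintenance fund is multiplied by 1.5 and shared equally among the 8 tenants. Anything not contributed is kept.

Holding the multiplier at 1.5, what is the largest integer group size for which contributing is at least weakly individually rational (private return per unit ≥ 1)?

1

Private return per unit is 1.5/(group size), which is ≥ 1 whenever the group size is ≤ 1.5.
The largest such integer is 1.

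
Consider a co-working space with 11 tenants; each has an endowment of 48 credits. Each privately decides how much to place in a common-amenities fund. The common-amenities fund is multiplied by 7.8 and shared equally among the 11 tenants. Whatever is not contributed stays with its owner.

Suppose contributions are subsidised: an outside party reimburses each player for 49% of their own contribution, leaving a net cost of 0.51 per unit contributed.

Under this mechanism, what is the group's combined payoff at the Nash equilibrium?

4377.12 credits

With the mechanism, a contributed unit returns (7.8/11) / 0.51 = 1.3904 per unit of net cost to the contributor — now above 1 — so contributing fully is weakly dominant for every player.
So the Nash equilibrium is full contribution by all 11; the group earns 11 × (48 × 0.49 + 7.8 × 48) = 4377.12.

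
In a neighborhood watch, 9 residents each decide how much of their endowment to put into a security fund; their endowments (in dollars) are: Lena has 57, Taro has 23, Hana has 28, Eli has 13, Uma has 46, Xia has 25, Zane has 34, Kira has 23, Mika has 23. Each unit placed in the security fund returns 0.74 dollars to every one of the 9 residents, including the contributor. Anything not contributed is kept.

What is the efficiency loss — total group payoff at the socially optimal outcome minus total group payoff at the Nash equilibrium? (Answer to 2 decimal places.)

1539.52 dollars

The private return per contributed unit is 0.74 < 1 for everyone, so the Nash equilibrium is zero contribution and the group total is Σ E_j = 57 + 23 + 28 + 13 + 46 + 25 + 34 + 23 + 23 = 272.
Each contributed unit returns 6.660 to the group, so the social optimum is full contribution by everyone: group total = 6.660 × 272 = 1811.52.
Efficiency loss = (6.660 − 1) × 272 = 1539.52.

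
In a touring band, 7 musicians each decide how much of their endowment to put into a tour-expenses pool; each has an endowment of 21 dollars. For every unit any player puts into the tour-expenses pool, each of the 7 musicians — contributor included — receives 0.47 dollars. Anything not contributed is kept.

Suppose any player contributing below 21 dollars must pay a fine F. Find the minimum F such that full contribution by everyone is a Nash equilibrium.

Given the others contribute fully, the best deviation is to contribute 0 (any partial contribution still incurs the fine and gives up units whose private return 0.47 is below 1).
Deviating from 21 to 0 saves 21 dollars but forfeits the deviator's share of the drop in the tour-expenses pool: 0.47 × 21 = 9.87.
So the deviation gain is 21 − 9.87 = 11.13, and the fine must be at least 11.13 dollars to wipe it out.

11.13 dollars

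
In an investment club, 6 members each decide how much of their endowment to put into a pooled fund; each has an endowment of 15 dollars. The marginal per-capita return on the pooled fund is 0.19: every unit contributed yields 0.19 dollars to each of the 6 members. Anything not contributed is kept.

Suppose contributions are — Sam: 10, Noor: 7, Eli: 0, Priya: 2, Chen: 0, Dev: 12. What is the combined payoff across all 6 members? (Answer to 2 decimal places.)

94.34 dollars

Total contributed: 10 + 7 + 0 + 2 + 0 + 12 = 31; total kept: 6 × 15 − 31 = 59.
The pooled fund pays out 0.19 × 6 × 31 = 35.34 in aggregate.
Group total = 59 + 35.34 = 94.34.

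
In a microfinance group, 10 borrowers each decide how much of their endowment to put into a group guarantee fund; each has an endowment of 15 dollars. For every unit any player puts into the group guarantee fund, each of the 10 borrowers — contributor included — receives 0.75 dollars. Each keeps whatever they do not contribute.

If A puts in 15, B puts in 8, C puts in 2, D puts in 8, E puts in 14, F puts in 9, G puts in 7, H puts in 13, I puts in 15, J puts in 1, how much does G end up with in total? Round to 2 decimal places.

77.00 dollars

Total contributed: 15 + 8 + 2 + 8 + 14 + 9 + 7 + 13 + 15 + 1 = 92.
Each receives 0.75 × 92 = 69.00 from the group guarantee fund.
G keeps 15 − 7 = 8, so G's payoff is 8 + 69.00 = 77.00.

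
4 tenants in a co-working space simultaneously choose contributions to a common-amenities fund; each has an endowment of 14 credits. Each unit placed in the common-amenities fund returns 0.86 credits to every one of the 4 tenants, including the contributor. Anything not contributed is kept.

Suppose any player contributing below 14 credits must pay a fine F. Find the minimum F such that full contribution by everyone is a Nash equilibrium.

Given the others contribute fully, the best deviation is to contribute 0 (any partial contribution still incurs the fine and gives up units whose private return 0.86 is below 1).
Deviating from 14 to 0 saves 14 credits but forfeits the deviator's share of the drop in the common-amenities fund: 0.86 × 14 = 12.04.
So the deviation gain is 14 − 12.04 = 1.96, and the fine must be at least 1.96 credits to wipe it out.

1.96 credits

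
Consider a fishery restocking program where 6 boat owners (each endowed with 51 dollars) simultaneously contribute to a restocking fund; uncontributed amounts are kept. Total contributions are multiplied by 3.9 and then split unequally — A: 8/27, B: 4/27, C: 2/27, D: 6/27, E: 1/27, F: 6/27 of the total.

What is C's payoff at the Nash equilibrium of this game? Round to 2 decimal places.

A player with share s gets back 3.9·s per unit contributed, so full contribution is dominant for anyone with s > 1/3.9 = 0.2564 and zero contribution is dominant for anyone below.
A alone (share 8/27) is above the threshold, contributing 51; the remaining 5 contribute 0. Total contributed: 51.
C keeps 51 and receives 3.9 × 51 × 2/27 = 14.73 from the restocking fund, for a payoff of 65.73.

65.73 dollars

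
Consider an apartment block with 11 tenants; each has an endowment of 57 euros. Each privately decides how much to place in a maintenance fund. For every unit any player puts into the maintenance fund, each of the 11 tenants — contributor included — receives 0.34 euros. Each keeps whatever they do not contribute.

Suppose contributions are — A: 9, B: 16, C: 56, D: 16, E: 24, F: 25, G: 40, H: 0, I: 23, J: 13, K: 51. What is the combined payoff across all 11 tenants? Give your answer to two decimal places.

Total contributed: 9 + 16 + 56 + 16 + 24 + 25 + 40 + 0 + 23 + 13 + 51 = 273; total kept: 11 × 57 − 273 = 354.
The maintenance fund pays out 0.34 × 11 × 273 = 1021.02 in aggregate.
Group total = 354 + 1021.02 = 1375.02.

1375.02 euros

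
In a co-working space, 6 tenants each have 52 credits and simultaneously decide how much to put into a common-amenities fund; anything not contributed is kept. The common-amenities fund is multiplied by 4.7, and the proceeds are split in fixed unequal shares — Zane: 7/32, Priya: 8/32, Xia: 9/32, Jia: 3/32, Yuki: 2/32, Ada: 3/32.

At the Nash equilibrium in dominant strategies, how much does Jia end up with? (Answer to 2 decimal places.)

A player with share s gets back 4.7·s per unit contributed, so full contribution is dominant for anyone with s > 1/4.7 = 0.2128 and zero contribution is dominant for anyone below.
The shares above 0.2128 belong to Zane, Priya and Xia, contributing 52 each; the remaining 3 contribute 0. Total contributed: 156.
Jia keeps 52 and receives 4.7 × 156 × 3/32 = 68.74 from the common-amenities fund, for a payoff of 120.74.

120.74 credits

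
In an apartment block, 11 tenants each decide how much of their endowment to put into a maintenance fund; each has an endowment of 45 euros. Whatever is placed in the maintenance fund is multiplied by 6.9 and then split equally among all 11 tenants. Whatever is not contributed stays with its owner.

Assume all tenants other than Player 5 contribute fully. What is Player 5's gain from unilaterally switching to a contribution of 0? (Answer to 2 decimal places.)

Switching from a contribution of 45 to 0 lets Player 5 keep an extra 45 euros, but lowers the maintenance fund by 45, which costs Player 5 their own share of that drop: 6.9/11 × 45 = 28.23.
Net gain = 45 − 28.23 = 16.77. The private return per contributed unit (0.6273) is below 1, so free-riding is indeed the best response regardless of what the others do.

16.77 euros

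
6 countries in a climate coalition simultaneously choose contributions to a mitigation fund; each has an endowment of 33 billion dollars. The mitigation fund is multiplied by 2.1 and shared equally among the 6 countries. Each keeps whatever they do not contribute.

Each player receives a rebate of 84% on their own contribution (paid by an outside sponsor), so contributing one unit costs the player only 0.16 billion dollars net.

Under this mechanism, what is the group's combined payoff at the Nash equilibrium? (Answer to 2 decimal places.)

582.12 billion dollars

With the mechanism, a contributed unit returns (2.1/6) / 0.16 = 2.1875 per unit of net cost to the contributor — now above 1 — so contributing fully is weakly dominant for every player.
At the Nash equilibrium everyone contributes 33. Group total payoff = 6 × (33 × 0.84 + 2.1 × 33) = 582.12.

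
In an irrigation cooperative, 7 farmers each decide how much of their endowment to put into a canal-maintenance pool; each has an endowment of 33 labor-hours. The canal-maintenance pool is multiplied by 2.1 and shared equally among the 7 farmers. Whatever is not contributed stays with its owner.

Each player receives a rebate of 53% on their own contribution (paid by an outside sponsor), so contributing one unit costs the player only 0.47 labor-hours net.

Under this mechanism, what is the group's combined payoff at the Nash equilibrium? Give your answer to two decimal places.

231.00 labor-hours

With the mechanism, a contributed unit returns (2.1/7) / 0.47 = 0.6383 per unit of net cost — still below 1 — so contributing 0 remains dominant for every player.
At the Nash equilibrium no one contributes; group total payoff = 7 × 33 = 231.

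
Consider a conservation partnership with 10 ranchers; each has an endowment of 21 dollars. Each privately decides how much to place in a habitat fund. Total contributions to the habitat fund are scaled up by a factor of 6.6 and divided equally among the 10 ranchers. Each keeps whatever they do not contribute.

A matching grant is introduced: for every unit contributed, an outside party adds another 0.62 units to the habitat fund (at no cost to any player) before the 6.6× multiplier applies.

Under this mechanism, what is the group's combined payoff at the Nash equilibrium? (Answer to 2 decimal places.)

With the mechanism, a contributed unit returns 6.6 × 1.62 / 10 = 1.0692 per unit of net cost to the contributor — now above 1 — so contributing fully is weakly dominant for every player.
At the Nash equilibrium everyone contributes 21. Group total payoff = 6.6 × 1.62 × 210 = 2245.32.

2245.32 dollars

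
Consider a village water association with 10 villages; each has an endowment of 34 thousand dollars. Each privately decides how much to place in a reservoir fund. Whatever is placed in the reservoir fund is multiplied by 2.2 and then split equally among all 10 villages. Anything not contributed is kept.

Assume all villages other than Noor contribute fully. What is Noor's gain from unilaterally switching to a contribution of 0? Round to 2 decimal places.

Switching from a contribution of 34 to 0 lets Noor keep an extra 34 thousand dollars, but lowers the reservoir fund by 34, which costs Noor their own share of that drop: 2.2/10 × 34 = 7.48.
Net gain = 34 − 7.48 = 26.52. The private return per contributed unit (0.2200) is below 1, so free-riding is indeed the best response regardless of what the others do.

26.52 thousand dollars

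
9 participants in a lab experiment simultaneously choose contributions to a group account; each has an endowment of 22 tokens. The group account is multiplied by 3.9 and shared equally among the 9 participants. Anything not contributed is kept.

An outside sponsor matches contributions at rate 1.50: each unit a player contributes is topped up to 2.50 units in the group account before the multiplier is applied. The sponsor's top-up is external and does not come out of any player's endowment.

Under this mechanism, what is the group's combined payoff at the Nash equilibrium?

1930.50 tokens

With the mechanism, a contributed unit returns 3.9 × 2.50 / 9 = 1.0833 per unit of net cost to the contributor — now above 1 — so contributing fully is weakly dominant for every player.
At the Nash equilibrium everyone contributes 22. Group total payoff = 3.9 × 2.50 × 198 = 1930.50.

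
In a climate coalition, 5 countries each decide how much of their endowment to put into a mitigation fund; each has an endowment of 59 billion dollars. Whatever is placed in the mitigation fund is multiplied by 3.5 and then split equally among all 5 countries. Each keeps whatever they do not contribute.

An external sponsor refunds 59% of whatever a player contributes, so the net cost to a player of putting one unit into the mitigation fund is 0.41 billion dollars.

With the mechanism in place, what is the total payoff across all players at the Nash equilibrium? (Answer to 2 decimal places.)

The effective private return per unit is now (3.5/5) / 0.41 = 1.7073 > 1, so every player's dominant strategy flips to full contribution.
So the Nash equilibrium is full contribution by all 5; the group earns 5 × (59 × 0.59 + 3.5 × 59) = 1206.55.

1206.55 billion dollars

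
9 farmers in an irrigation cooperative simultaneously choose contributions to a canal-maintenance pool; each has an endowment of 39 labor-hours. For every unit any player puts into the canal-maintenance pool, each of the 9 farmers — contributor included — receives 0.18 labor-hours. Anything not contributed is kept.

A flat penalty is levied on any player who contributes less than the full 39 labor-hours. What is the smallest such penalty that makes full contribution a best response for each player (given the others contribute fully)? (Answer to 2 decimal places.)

Given the others contribute fully, the best deviation is to contribute 0 (any partial contribution still incurs the fine and gives up units whose private return 0.18 is below 1).
Deviating from 39 to 0 saves 39 labor-hours but forfeits the deviator's share of the drop in the canal-maintenance pool: 0.18 × 39 = 7.02.
So the deviation gain is 39 − 7.02 = 31.98, and the fine must be at least 31.98 labor-hours to wipe it out.

31.98 labor-hours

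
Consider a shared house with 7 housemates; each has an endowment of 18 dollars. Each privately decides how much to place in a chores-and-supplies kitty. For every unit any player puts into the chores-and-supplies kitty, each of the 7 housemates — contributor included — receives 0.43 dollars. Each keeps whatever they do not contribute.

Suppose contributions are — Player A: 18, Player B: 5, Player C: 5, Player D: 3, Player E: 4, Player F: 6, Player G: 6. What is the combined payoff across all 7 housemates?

Total contributed: 18 + 5 + 5 + 3 + 4 + 6 + 6 = 47; total kept: 7 × 18 − 47 = 79.
The chores-and-supplies kitty pays out 0.43 × 7 × 47 = 141.47 in aggregate.
Group total = 79 + 141.47 = 220.47.

220.47 dollars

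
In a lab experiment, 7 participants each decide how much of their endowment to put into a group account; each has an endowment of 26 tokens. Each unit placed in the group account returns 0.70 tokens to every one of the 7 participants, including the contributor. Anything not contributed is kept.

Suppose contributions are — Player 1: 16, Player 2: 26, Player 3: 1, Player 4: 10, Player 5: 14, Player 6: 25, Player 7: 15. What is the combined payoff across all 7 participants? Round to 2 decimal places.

Total contributed: 16 + 26 + 1 + 10 + 14 + 25 + 15 = 107; total kept: 7 × 26 − 107 = 75.
The group account pays out 0.70 × 7 × 107 = 524.30 in aggregate.
Group total = 75 + 524.30 = 599.30.

599.30 tokens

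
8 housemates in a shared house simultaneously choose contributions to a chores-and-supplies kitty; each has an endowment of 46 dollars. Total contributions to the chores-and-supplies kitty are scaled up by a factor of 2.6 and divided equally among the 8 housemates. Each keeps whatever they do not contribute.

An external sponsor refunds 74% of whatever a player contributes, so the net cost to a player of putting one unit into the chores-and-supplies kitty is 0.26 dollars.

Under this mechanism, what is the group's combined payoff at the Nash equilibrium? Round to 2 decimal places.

1229.12 dollars

The effective private return per unit is now (2.6/8) / 0.26 = 1.2500 > 1, so every player's dominant strategy flips to full contribution.
So the Nash equilibrium is full contribution by all 8; the group earns 8 × (46 × 0.74 + 2.6 × 46) = 1229.12.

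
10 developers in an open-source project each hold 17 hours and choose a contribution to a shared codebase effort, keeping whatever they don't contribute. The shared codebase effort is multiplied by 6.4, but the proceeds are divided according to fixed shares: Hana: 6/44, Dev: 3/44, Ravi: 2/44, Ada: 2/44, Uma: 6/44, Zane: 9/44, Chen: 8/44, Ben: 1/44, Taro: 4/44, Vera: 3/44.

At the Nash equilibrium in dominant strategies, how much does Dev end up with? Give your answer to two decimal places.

31.84 hours

Player j's private return per contributed unit is 6.4 × (j's share). Contributing is weakly dominant for j when that share is at least 1/6.4 = 0.1563, and contributing 0 is dominant otherwise.
Zane and Chen clear that bar, contributing 17 each; the remaining 8 contribute 0. Total contributed: 34.
Dev keeps 17 and receives 6.4 × 34 × 3/44 = 14.84 from the shared codebase effort, for a payoff of 31.84.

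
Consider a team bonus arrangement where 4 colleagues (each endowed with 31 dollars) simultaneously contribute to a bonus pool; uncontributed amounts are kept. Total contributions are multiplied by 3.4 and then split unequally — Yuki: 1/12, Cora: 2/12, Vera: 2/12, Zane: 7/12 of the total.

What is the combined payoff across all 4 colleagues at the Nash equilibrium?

For player j, contributing a unit is worthwhile iff 3.4 × (j's share) ≥ 1, i.e. iff j's share is at least 0.2941.
Only Zane (7/12) clears that bar, contributing 31; the remaining 3 contribute 0. Total contributed: 31.
The bonus pool pays out 3.4 × 31 = 105.40 in total (split across the unequal shares, but the aggregate is all that matters for the group sum).
The 3 free-riders keep 31 each, adding 93. Group total = 93 + 105.40 = 198.40.

198.40 dollars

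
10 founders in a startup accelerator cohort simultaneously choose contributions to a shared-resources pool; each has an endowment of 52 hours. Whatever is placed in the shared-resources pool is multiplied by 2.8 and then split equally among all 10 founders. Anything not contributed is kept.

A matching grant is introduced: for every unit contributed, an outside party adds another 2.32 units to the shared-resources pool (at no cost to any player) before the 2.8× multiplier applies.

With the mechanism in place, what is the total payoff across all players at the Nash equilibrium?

520.00 hours

With the mechanism, a contributed unit returns 2.8 × 3.32 / 10 = 0.9296 per unit of net cost — still below 1 — so contributing 0 remains dominant for every player.
Everyone keeps their endowment and the group total is 10 × 52 = 520.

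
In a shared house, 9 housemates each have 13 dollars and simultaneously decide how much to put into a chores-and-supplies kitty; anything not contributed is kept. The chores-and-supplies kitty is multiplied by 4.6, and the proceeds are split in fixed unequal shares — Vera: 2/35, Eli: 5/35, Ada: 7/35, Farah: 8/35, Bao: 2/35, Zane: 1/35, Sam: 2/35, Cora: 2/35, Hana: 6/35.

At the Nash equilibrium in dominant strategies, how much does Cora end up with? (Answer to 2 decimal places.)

16.42 dollars

For player j, contributing a unit is worthwhile iff 4.6 × (j's share) ≥ 1, i.e. iff j's share is at least 0.2174.
Farah alone (share 8/35) is above the threshold, contributing 13; the remaining 8 contribute 0. Total contributed: 13.
Cora keeps 13 and receives 4.6 × 13 × 2/35 = 3.42 from the chores-and-supplies kitty, for a payoff of 16.42.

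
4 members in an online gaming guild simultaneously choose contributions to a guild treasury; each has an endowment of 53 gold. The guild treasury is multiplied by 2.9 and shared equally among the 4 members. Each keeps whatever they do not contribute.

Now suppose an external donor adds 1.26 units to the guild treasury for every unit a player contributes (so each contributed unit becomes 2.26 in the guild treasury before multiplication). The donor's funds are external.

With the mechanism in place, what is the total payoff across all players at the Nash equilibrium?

1389.45 gold

Under the mechanism each unit contributed yields 2.9 × 2.26 / 4 = 1.6385 back to its contributor per unit of net cost, which exceeds 1, making full contribution the dominant choice for everyone.
So the Nash equilibrium is full contribution by all 4; the group earns 2.9 × 2.26 × 212 = 1389.45.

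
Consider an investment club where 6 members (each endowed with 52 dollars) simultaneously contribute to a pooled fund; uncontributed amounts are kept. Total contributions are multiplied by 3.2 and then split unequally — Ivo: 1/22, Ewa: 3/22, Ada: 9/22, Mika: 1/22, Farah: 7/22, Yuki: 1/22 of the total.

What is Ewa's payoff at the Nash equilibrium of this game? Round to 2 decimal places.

For player j, contributing a unit is worthwhile iff 3.2 × (j's share) ≥ 1, i.e. iff j's share is at least 0.3125.
The shares above 0.3125 belong to Ada and Farah, contributing 52 each; the remaining 4 contribute 0. Total contributed: 104.
Ewa keeps 52 and receives 3.2 × 104 × 3/22 = 45.38 from the pooled fund, for a payoff of 97.38.

97.38 dollars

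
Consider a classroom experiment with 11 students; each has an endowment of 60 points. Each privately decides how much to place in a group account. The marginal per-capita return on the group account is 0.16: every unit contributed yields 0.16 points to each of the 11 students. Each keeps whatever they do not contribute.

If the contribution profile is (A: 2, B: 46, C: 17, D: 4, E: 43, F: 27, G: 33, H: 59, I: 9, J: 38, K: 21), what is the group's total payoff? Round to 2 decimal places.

Total contributed: 2 + 46 + 17 + 4 + 43 + 27 + 33 + 59 + 9 + 38 + 21 = 299; total kept: 11 × 60 − 299 = 361.
The group account pays out 0.16 × 11 × 299 = 526.24 in aggregate.
Group total = 361 + 526.24 = 887.24.

887.24 points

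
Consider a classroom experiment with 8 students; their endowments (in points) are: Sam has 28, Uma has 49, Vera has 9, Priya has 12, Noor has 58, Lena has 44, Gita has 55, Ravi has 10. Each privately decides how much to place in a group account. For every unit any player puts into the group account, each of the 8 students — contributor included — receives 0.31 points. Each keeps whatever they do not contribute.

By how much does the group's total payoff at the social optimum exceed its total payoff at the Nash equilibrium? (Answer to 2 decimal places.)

The private return per contributed unit is 0.31 < 1 for everyone, so the Nash equilibrium is zero contribution and the group total is Σ E_j = 28 + 49 + 9 + 12 + 58 + 44 + 55 + 10 = 265.
Each contributed unit returns 2.480 to the group, so the social optimum is full contribution by everyone: group total = 2.480 × 265 = 657.20.
Efficiency loss = (2.480 − 1) × 265 = 392.20.

392.20 points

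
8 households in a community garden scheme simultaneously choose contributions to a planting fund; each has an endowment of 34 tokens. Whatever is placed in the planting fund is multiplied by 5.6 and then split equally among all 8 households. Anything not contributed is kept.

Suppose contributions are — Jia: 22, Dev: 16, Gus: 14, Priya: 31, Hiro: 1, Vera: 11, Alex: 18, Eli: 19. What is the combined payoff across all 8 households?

879.20 tokens

Total contributed: 22 + 16 + 14 + 31 + 1 + 11 + 18 + 19 = 132; total kept: 8 × 34 − 132 = 140.
The planting fund pays out 5.6 × 132 = 739.20 in aggregate.
Group total = 140 + 739.20 = 879.20.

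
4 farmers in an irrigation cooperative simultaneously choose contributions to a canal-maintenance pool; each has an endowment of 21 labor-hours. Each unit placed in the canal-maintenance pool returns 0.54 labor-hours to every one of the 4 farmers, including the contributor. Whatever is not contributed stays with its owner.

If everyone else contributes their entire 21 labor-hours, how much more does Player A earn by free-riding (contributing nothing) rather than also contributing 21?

Switching from a contribution of 21 to 0 lets Player A keep an extra 21 labor-hours, but lowers the canal-maintenance pool by 21, which costs Player A their own share of that drop: 0.54 × 21 = 11.34.
Net gain = 21 − 11.34 = 9.66. The private return per contributed unit (0.54) is below 1, so free-riding is indeed the best response regardless of what the others do.

9.66 labor-hours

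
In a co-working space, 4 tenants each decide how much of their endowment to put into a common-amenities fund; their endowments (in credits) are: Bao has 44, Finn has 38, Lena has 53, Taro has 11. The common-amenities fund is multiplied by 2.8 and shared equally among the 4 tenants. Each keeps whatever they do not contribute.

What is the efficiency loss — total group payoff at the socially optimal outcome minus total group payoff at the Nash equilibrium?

The private return per contributed unit is 2.8/4 = 0.7000 < 1 for every player regardless of endowment, so the Nash equilibrium is zero contribution and the group total is Σ E_j = 44 + 38 + 53 + 11 = 146.
Each contributed unit returns 2.800 to the group, so the social optimum is full contribution by everyone: group total = 2.800 × 146 = 408.80.
Efficiency loss = (2.800 − 1) × 146 = 262.80.

262.80 credits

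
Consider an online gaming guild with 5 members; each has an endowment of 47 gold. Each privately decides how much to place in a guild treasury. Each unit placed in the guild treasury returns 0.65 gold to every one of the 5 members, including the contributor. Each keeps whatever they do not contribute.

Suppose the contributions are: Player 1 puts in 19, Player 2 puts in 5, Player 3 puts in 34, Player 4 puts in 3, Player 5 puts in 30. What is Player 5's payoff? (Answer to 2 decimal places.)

Total contributed: 19 + 5 + 34 + 3 + 30 = 91.
Each receives 0.65 × 91 = 59.15 from the guild treasury.
Player 5 keeps 47 − 30 = 17, so Player 5's payoff is 17 + 59.15 = 76.15.

76.15 gold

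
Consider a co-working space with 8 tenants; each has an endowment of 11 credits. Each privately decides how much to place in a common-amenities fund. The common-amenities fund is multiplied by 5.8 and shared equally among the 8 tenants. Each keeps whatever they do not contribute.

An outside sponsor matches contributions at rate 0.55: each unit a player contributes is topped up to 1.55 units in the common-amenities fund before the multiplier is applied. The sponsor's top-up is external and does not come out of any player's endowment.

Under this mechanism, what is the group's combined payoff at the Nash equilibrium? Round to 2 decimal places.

791.12 credits

With the mechanism, a contributed unit returns 5.8 × 1.55 / 8 = 1.1238 per unit of net cost to the contributor — now above 1 — so contributing fully is weakly dominant for every player.
So the Nash equilibrium is full contribution by all 8; the group earns 5.8 × 1.55 × 88 = 791.12.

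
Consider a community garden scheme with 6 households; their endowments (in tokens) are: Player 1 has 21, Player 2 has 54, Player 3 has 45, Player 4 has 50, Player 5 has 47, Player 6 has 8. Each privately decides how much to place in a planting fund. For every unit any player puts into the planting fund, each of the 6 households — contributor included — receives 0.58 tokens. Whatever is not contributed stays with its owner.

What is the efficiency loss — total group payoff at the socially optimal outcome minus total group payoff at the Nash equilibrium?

558.00 tokens

The private return per contributed unit is 0.58 < 1 for everyone, so the Nash equilibrium is zero contribution and the group total is Σ E_j = 21 + 54 + 45 + 50 + 47 + 8 = 225.
Each contributed unit returns 3.480 to the group, so the social optimum is full contribution by everyone: group total = 3.480 × 225 = 783.00.
Efficiency loss = (3.480 − 1) × 225 = 558.00.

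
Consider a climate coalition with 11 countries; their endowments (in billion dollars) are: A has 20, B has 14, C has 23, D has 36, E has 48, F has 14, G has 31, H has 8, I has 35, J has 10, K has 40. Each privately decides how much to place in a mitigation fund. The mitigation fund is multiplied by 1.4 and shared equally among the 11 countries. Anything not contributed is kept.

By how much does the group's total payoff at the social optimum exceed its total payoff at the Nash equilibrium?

The private return per contributed unit is 1.4/11 = 0.1273 < 1 for every player regardless of endowment, so the Nash equilibrium is zero contribution and the group total is Σ E_j = 20 + 14 + 23 + 36 + 48 + 14 + 31 + 8 + 35 + 10 + 40 = 279.
Each contributed unit returns 1.400 to the group, so the social optimum is full contribution by everyone: group total = 1.400 × 279 = 390.60.
Efficiency loss = (1.400 − 1) × 279 = 111.60.

111.60 billion dollars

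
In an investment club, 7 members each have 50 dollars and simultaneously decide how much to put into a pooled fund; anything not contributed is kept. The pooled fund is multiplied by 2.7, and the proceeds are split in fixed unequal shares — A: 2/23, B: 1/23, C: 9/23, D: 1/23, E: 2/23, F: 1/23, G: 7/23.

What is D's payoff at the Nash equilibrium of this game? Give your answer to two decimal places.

55.87 dollars

Each unit j contributes comes back to j as 2.7 × (j's share), so j prefers to contribute only if that share exceeds 1/2.7 = 0.3704; otherwise keeping the unit dominates.
The only share above 0.3704 is C's 9/23, contributing 50; the remaining 6 contribute 0. Total contributed: 50.
D keeps 50 and receives 2.7 × 50 × 1/23 = 5.87 from the pooled fund, for a payoff of 55.87.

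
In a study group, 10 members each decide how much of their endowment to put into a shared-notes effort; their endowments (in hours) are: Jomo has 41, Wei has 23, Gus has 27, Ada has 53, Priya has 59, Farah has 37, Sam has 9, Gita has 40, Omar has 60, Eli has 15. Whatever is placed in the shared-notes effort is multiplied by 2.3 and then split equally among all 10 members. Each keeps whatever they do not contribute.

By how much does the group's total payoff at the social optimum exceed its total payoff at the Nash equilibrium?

The private return per contributed unit is 2.3/10 = 0.2300 < 1 for every player regardless of endowment, so the Nash equilibrium is zero contribution and the group total is Σ E_j = 41 + 23 + 27 + 53 + 59 + 37 + 9 + 40 + 60 + 15 = 364.
Each contributed unit returns 2.300 to the group, so the social optimum is full contribution by everyone: group total = 2.300 × 364 = 837.20.
Efficiency loss = (2.300 − 1) × 364 = 473.20.

473.20 hours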